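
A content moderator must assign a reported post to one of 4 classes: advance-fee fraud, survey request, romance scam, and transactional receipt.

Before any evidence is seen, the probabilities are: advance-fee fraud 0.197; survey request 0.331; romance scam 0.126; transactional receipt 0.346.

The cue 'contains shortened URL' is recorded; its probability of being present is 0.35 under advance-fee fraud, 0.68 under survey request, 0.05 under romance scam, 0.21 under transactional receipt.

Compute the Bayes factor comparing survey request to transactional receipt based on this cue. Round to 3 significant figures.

3.24

The Bayes factor is the ratio of the two likelihoods.
  survey request: 0.68
  transactional receipt: 0.21
Bayes factor = 0.68 / 0.21 ≈ 3.24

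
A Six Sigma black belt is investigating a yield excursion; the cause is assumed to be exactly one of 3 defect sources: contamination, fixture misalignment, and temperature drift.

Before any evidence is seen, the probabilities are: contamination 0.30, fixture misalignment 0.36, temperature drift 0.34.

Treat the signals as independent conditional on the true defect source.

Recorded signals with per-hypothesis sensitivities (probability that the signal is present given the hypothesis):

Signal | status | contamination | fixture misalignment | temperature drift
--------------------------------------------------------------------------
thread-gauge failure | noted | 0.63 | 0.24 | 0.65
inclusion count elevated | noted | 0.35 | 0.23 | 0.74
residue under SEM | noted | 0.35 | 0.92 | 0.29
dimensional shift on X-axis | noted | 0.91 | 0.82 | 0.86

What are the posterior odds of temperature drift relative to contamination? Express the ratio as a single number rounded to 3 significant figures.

1.94

Posterior odds equal prior odds times the likelihood ratio; only the two competing hypotheses matter.
  temperature drift: 0.34 × 0.65 × 0.74 × 0.29 × 0.86 = 0.040787
  contamination: 0.30 × 0.63 × 0.35 × 0.35 × 0.91 = 0.021069
Posterior odds = 0.040787 / 0.021069 ≈ 1.94.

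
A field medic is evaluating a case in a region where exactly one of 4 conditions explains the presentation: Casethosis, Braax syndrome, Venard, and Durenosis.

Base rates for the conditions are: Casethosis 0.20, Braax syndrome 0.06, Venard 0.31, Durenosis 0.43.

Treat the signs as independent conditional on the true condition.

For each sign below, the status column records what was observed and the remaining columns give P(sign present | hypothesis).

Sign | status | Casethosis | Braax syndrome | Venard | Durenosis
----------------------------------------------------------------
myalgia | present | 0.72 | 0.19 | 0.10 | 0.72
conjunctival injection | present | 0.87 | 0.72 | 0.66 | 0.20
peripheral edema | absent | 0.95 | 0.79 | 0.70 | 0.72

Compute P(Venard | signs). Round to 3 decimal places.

By Bayes' rule with conditional independence, the unnormalized weight for each hypothesis is prior × ∏ likelihoods (using 1 − P(present | H) for each absent sign):
  Casethosis: 0.20 × 0.72 × 0.87 × (1 − 0.95) = 0.006264
  Braax syndrome: 0.06 × 0.19 × 0.72 × (1 − 0.79) = 0.0017237
  Venard: 0.31 × 0.10 × 0.66 × (1 − 0.70) = 0.006138
  Durenosis: 0.43 × 0.72 × 0.20 × (1 − 0.72) = 0.017338
The unnormalized weights sum to 0.031463.
P(Venard | evidence) = 0.006138 / 0.031463 ≈ 0.195.

0.195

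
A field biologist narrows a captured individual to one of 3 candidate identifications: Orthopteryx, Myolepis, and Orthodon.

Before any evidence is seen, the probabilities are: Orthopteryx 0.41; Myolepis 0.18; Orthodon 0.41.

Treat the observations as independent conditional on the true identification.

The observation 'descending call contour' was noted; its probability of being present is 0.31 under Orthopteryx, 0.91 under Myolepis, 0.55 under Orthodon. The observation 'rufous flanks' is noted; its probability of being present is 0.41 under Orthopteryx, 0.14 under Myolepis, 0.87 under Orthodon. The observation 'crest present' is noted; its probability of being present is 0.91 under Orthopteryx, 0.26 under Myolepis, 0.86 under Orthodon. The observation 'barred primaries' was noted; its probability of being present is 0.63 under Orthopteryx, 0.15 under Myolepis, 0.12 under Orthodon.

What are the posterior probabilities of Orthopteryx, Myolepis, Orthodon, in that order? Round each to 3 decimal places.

0.586, 0.018, 0.397

By Bayes' rule with conditional independence, the unnormalized weight for each hypothesis is prior × ∏ likelihoods:
  Orthopteryx: 0.41 × 0.31 × 0.41 × 0.91 × 0.63 = 0.029875
  Myolepis: 0.18 × 0.91 × 0.14 × 0.26 × 0.15 = 0.00089435
  Orthodon: 0.41 × 0.55 × 0.87 × 0.86 × 0.12 = 0.020246
Marginal likelihood of the evidence = 0.051016.
P(Orthopteryx | evidence) = 0.029875 / 0.051016 ≈ 0.586
P(Myolepis | evidence) = 0.00089435 / 0.051016 ≈ 0.018
P(Orthodon | evidence) = 0.020246 / 0.051016 ≈ 0.397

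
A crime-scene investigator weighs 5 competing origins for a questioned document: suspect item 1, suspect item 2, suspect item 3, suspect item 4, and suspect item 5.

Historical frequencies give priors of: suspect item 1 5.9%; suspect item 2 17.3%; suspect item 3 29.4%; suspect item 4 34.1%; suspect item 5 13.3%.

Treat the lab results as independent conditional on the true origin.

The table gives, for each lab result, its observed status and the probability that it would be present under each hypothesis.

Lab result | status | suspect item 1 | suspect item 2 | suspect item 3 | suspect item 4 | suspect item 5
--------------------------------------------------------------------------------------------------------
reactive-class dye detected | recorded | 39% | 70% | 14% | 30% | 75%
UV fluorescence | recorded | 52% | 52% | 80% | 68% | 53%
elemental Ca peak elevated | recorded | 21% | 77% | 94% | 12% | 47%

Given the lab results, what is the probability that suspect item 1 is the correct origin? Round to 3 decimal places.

Multiply each prior by the joint likelihood of the lab result pattern:
  suspect item 1: 0.059 × 0.39 × 0.52 × 0.21 = 0.0025127
  suspect item 2: 0.173 × 0.70 × 0.52 × 0.77 = 0.048488
  suspect item 3: 0.294 × 0.14 × 0.80 × 0.94 = 0.030952
  suspect item 4: 0.341 × 0.30 × 0.68 × 0.12 = 0.0083477
  suspect item 5: 0.133 × 0.75 × 0.53 × 0.47 = 0.024848
Normalizing constant Z = 0.0025127 + 0.048488 + 0.030952 + 0.0083477 + 0.024848 = 0.11515.
P(suspect item 1 | evidence) = 0.0025127 / 0.11515 ≈ 0.022.

0.022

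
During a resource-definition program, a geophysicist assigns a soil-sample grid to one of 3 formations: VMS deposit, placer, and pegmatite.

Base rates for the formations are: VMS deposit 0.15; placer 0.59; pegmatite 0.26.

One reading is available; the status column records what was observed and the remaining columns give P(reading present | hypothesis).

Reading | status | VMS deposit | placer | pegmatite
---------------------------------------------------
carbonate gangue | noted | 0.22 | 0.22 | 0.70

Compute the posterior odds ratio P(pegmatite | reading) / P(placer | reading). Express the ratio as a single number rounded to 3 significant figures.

The normalizing constant cancels in an odds ratio, so compute prior × likelihood for the two hypotheses only:
  pegmatite: 0.26 × 0.70 = 0.182
  placer: 0.59 × 0.22 = 0.1298
Odds(pegmatite : placer) = 0.182 / 0.1298 ≈ 1.40.

1.40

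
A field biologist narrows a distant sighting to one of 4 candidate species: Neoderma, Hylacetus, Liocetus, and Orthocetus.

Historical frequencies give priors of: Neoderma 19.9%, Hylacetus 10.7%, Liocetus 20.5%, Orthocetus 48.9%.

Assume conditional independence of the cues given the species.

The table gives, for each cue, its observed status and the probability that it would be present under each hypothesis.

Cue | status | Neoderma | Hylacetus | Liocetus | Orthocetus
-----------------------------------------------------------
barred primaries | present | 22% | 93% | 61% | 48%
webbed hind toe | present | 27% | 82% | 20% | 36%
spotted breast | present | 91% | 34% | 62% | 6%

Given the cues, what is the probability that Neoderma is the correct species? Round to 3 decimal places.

0.182

For each hypothesis, the unnormalized posterior weight is prior × product of the cue likelihoods:
  Neoderma: 0.199 × 0.22 × 0.27 × 0.91 = 0.010757
  Hylacetus: 0.107 × 0.93 × 0.82 × 0.34 = 0.027743
  Liocetus: 0.205 × 0.61 × 0.20 × 0.62 = 0.015506
  Orthocetus: 0.489 × 0.48 × 0.36 × 0.06 = 0.00507
The unnormalized weights sum to 0.059076.
P(Neoderma | evidence) = 0.010757 / 0.059076 ≈ 0.182.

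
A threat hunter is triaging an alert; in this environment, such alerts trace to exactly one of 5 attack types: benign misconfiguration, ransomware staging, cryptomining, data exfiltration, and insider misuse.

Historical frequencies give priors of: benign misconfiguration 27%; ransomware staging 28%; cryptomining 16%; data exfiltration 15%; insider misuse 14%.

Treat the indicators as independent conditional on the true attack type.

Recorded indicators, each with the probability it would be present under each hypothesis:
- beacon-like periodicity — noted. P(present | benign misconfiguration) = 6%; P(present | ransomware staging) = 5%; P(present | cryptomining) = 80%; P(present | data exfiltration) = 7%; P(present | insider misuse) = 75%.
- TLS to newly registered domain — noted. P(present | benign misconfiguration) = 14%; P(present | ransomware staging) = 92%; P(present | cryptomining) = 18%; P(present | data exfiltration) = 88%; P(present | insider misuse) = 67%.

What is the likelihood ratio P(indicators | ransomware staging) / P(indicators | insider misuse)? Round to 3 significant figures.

Joint likelihood of the indicator pattern under each hypothesis:
  ransomware staging: 0.05 × 0.92 = 0.046
  insider misuse: 0.75 × 0.67 = 0.5025
Bayes factor = 0.046 / 0.5025 ≈ 0.0915

0.0915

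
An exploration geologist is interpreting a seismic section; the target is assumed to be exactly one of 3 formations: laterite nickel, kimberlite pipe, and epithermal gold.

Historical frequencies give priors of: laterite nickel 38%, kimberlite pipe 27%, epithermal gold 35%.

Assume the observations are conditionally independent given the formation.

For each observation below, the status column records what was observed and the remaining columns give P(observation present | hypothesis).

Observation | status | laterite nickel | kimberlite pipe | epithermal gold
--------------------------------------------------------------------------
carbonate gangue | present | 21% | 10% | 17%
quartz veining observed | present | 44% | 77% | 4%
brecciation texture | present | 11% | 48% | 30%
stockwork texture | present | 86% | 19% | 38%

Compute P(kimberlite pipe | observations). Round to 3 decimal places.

0.345

By Bayes' rule with conditional independence, the unnormalized weight for each hypothesis is prior × ∏ likelihoods:
  laterite nickel: 0.38 × 0.21 × 0.44 × 0.11 × 0.86 = 0.0033216
  kimberlite pipe: 0.27 × 0.10 × 0.77 × 0.48 × 0.19 = 0.001896
  epithermal gold: 0.35 × 0.17 × 0.04 × 0.30 × 0.38 = 0.00027132
Marginal likelihood of the evidence = 0.005489.
P(kimberlite pipe | evidence) = 0.001896 / 0.005489 ≈ 0.345.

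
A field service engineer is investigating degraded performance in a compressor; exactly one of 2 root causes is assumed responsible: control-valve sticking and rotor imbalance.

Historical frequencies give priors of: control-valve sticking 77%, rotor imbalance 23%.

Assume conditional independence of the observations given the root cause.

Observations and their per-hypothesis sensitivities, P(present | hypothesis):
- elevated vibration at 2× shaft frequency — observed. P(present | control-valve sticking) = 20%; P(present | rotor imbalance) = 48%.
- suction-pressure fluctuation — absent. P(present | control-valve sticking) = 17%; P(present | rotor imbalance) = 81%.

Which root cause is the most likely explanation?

For each hypothesis, the unnormalized posterior weight is prior × product of the observation likelihoods (using 1 − P(present | H) for each absent observation):
  control-valve sticking: 0.77 × 0.20 × (1 − 0.17) = 0.12782
  rotor imbalance: 0.23 × 0.48 × (1 − 0.81) = 0.020976
Marginal likelihood of the evidence = 0.1488.
P(control-valve sticking | evidence) ≈ 0.12782 / 0.1488 ≈ 0.859
P(rotor imbalance | evidence) ≈ 0.020976 / 0.1488 ≈ 0.141
The largest is 0.859, so control-valve sticking is most probable.

control-valve sticking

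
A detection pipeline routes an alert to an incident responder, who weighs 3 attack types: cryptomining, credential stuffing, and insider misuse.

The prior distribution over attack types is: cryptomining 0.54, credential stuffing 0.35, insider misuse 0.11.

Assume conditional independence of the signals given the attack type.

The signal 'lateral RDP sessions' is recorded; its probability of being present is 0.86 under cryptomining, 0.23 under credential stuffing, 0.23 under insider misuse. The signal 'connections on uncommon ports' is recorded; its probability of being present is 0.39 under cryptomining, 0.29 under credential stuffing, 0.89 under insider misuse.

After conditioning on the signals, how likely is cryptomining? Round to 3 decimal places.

Multiply each prior by the joint likelihood of the signal pattern:
  cryptomining: 0.54 × 0.86 × 0.39 = 0.18112
  credential stuffing: 0.35 × 0.23 × 0.29 = 0.023345
  insider misuse: 0.11 × 0.23 × 0.89 = 0.022517
Marginal likelihood of the evidence = 0.22698.
P(cryptomining | evidence) = 0.18112 / 0.22698 ≈ 0.798.

0.798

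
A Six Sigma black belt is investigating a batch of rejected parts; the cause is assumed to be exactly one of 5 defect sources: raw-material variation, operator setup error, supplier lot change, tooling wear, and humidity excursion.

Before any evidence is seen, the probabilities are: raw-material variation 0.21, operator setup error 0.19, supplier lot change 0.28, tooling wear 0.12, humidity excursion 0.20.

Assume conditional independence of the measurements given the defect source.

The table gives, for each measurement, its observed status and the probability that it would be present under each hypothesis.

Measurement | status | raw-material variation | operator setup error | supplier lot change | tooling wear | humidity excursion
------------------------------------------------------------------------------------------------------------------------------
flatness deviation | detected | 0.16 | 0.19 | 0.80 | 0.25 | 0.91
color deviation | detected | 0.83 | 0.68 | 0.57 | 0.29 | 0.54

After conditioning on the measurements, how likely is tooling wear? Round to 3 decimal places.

By Bayes' rule with conditional independence, the unnormalized weight for each hypothesis is prior × ∏ likelihoods:
  raw-material variation: 0.21 × 0.16 × 0.83 = 0.027888
  operator setup error: 0.19 × 0.19 × 0.68 = 0.024548
  supplier lot change: 0.28 × 0.80 × 0.57 = 0.12768
  tooling wear: 0.12 × 0.25 × 0.29 = 0.0087
  humidity excursion: 0.20 × 0.91 × 0.54 = 0.09828
Normalizing constant Z = 0.027888 + 0.024548 + 0.12768 + 0.0087 + 0.09828 = 0.2871.
P(tooling wear | evidence) = 0.0087 / 0.2871 ≈ 0.030.

0.030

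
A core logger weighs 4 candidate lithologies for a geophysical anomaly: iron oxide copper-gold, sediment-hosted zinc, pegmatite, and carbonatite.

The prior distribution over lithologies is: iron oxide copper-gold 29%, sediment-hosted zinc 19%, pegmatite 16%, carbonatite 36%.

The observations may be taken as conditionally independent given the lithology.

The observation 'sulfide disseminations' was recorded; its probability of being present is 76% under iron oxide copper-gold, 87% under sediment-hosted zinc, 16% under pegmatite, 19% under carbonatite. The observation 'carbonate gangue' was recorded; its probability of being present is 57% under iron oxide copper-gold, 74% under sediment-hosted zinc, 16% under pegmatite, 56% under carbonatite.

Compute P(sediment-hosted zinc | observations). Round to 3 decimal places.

By Bayes' rule with conditional independence, the unnormalized weight for each hypothesis is prior × ∏ likelihoods:
  iron oxide copper-gold: 0.29 × 0.76 × 0.57 = 0.12563
  sediment-hosted zinc: 0.19 × 0.87 × 0.74 = 0.12232
  pegmatite: 0.16 × 0.16 × 0.16 = 0.004096
  carbonatite: 0.36 × 0.19 × 0.56 = 0.038304
Normalizing constant Z = 0.12563 + 0.12232 + 0.004096 + 0.038304 = 0.29035.
P(sediment-hosted zinc | evidence) = 0.12232 / 0.29035 ≈ 0.421.

0.421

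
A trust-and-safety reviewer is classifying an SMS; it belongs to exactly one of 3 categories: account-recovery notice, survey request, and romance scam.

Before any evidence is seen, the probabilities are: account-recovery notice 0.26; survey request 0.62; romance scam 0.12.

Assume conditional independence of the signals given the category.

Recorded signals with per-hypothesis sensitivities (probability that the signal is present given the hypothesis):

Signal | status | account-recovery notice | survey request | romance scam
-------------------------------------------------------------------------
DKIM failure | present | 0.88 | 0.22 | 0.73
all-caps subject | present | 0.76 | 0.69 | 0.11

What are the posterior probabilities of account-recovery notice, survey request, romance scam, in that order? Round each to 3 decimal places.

For each hypothesis, the unnormalized posterior weight is prior × product of the signal likelihoods:
  account-recovery notice: 0.26 × 0.88 × 0.76 = 0.17389
  survey request: 0.62 × 0.22 × 0.69 = 0.094116
  romance scam: 0.12 × 0.73 × 0.11 = 0.009636
Normalizing constant Z = 0.17389 + 0.094116 + 0.009636 = 0.27764.
P(account-recovery notice | evidence) = 0.17389 / 0.27764 ≈ 0.626
P(survey request | evidence) = 0.094116 / 0.27764 ≈ 0.339
P(romance scam | evidence) = 0.009636 / 0.27764 ≈ 0.035

0.626, 0.339, 0.035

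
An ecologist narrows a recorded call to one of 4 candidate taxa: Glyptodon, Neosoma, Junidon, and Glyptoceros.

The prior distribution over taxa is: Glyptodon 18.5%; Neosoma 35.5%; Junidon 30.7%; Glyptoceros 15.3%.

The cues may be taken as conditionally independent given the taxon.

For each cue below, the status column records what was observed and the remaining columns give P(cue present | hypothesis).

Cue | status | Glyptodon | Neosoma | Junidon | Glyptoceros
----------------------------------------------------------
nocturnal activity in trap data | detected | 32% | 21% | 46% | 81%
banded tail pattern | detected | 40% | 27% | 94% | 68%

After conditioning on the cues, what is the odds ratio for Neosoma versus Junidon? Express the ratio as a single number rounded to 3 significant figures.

Unnormalized posterior weight (prior times the cue likelihoods) for each of the two hypotheses:
  Neosoma: 0.355 × 0.21 × 0.27 = 0.020129
  Junidon: 0.307 × 0.46 × 0.94 = 0.13275
Posterior odds = 0.020129 / 0.13275 ≈ 0.152.

0.152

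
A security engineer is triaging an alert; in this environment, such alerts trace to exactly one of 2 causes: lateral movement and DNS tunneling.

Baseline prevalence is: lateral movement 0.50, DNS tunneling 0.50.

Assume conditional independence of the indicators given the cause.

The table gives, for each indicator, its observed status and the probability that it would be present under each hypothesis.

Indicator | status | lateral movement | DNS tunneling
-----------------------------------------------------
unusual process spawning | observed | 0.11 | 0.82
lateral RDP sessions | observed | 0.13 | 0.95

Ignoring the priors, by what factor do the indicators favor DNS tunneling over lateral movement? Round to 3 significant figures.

54.5

The Bayes factor is the ratio of the joint likelihoods of the indicator pattern under the two hypotheses.
  DNS tunneling: 0.82 × 0.95 = 0.779
  lateral movement: 0.11 × 0.13 = 0.0143
Bayes factor = 0.779 / 0.0143 ≈ 54.5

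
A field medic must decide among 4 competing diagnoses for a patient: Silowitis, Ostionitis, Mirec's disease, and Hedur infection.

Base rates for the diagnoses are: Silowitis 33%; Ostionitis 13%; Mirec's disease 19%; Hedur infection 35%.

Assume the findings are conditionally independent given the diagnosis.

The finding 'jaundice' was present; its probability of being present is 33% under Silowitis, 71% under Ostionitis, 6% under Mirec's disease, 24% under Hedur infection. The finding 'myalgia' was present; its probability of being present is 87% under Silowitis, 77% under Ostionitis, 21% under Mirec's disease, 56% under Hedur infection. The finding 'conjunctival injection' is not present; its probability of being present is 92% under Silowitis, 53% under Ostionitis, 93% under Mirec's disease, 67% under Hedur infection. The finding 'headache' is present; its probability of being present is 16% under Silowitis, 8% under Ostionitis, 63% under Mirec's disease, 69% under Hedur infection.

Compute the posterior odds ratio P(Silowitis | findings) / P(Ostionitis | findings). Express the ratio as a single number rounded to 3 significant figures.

Unnormalized posterior weight (prior times the finding likelihoods) for each of the two hypotheses (using 1 − P(present | H) for each absent finding):
  Silowitis: 0.33 × 0.33 × 0.87 × (1 − 0.92) × 0.16 = 0.0012127
  Ostionitis: 0.13 × 0.71 × 0.77 × (1 − 0.53) × 0.08 = 0.0026723
Odds(Silowitis : Ostionitis) = 0.0012127 / 0.0026723 ≈ 0.454.

0.454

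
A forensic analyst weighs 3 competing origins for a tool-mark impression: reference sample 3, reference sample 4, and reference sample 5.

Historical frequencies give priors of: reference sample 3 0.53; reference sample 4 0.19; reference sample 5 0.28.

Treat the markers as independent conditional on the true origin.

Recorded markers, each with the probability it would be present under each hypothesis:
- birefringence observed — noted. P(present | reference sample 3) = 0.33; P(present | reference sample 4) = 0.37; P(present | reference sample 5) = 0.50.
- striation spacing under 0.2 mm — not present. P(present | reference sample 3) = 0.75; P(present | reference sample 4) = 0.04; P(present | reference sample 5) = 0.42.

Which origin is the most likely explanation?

reference sample 5

By Bayes' rule with conditional independence, the unnormalized weight for each hypothesis is prior × ∏ likelihoods (using 1 − P(present | H) for each absent marker):
  reference sample 3: 0.53 × 0.33 × (1 − 0.75) = 0.043725
  reference sample 4: 0.19 × 0.37 × (1 − 0.04) = 0.067488
  reference sample 5: 0.28 × 0.50 × (1 − 0.42) = 0.0812
Normalizing constant Z = 0.043725 + 0.067488 + 0.0812 = 0.19241.
P(reference sample 3 | evidence) ≈ 0.043725 / 0.19241 ≈ 0.227
P(reference sample 4 | evidence) ≈ 0.067488 / 0.19241 ≈ 0.351
P(reference sample 5 | evidence) ≈ 0.0812 / 0.19241 ≈ 0.422
The largest is 0.422, so reference sample 5 is most probable.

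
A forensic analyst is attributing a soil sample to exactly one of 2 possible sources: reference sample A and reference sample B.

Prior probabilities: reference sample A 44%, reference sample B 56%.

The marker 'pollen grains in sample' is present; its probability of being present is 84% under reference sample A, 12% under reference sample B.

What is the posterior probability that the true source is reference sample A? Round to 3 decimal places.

Multiply each prior by the likelihood of the marker:
  reference sample A: 0.44 × 0.84 = 0.3696
  reference sample B: 0.56 × 0.12 = 0.0672
Normalizing constant Z = 0.3696 + 0.0672 = 0.4368.
P(reference sample A | evidence) = 0.3696 / 0.4368 ≈ 0.846.

0.846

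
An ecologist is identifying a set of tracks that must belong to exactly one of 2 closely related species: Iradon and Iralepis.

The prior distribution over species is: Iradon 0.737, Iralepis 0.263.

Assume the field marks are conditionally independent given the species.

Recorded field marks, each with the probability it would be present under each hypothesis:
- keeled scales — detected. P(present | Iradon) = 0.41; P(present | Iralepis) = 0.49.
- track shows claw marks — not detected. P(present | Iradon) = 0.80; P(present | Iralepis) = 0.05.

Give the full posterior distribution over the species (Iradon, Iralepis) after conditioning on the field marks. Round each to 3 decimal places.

By Bayes' rule with conditional independence, the unnormalized weight for each hypothesis is prior × ∏ likelihoods (using 1 − P(present | H) for each absent field mark):
  Iradon: 0.737 × 0.41 × (1 − 0.80) = 0.060434
  Iralepis: 0.263 × 0.49 × (1 − 0.05) = 0.12243
Normalizing constant Z = 0.060434 + 0.12243 = 0.18286.
P(Iradon | evidence) = 0.060434 / 0.18286 ≈ 0.330
P(Iralepis | evidence) = 0.12243 / 0.18286 ≈ 0.670

0.330, 0.670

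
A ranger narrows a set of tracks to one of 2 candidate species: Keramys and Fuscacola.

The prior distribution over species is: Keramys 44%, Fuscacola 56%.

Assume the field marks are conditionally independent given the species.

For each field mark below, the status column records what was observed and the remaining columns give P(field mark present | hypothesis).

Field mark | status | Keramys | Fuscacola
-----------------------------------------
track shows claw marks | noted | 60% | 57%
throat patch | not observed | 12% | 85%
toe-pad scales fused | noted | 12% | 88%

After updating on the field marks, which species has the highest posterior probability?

Fuscacola

By Bayes' rule with conditional independence, the unnormalized weight for each hypothesis is prior × ∏ likelihoods (using 1 − P(present | H) for each absent field mark):
  Keramys: 0.44 × 0.60 × (1 − 0.12) × 0.12 = 0.027878
  Fuscacola: 0.56 × 0.57 × (1 − 0.85) × 0.88 = 0.042134
Marginal likelihood of the evidence = 0.070013.
P(Keramys | evidence) ≈ 0.027878 / 0.070013 ≈ 0.398
P(Fuscacola | evidence) ≈ 0.042134 / 0.070013 ≈ 0.602
The largest is 0.602, so Fuscacola is most probable.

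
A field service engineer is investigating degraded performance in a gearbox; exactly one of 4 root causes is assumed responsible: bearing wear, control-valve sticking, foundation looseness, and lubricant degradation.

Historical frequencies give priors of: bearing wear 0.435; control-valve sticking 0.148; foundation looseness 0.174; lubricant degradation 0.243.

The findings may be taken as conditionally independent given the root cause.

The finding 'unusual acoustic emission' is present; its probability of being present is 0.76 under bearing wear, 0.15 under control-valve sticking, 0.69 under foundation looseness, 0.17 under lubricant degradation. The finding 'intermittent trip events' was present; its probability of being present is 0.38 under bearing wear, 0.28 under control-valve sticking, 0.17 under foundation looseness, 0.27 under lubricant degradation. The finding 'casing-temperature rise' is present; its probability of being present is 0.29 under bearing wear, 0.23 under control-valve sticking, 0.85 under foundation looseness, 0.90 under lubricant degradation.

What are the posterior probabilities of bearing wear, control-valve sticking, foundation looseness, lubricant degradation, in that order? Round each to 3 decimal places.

By Bayes' rule with conditional independence, the unnormalized weight for each hypothesis is prior × ∏ likelihoods:
  bearing wear: 0.435 × 0.76 × 0.38 × 0.29 = 0.036432
  control-valve sticking: 0.148 × 0.15 × 0.28 × 0.23 = 0.0014297
  foundation looseness: 0.174 × 0.69 × 0.17 × 0.85 = 0.017349
  lubricant degradation: 0.243 × 0.17 × 0.27 × 0.90 = 0.010038
The unnormalized weights sum to 0.065249.
P(bearing wear | evidence) = 0.036432 / 0.065249 ≈ 0.558
P(control-valve sticking | evidence) = 0.0014297 / 0.065249 ≈ 0.022
P(foundation looseness | evidence) = 0.017349 / 0.065249 ≈ 0.266
P(lubricant degradation | evidence) = 0.010038 / 0.065249 ≈ 0.154

0.558, 0.022, 0.266, 0.154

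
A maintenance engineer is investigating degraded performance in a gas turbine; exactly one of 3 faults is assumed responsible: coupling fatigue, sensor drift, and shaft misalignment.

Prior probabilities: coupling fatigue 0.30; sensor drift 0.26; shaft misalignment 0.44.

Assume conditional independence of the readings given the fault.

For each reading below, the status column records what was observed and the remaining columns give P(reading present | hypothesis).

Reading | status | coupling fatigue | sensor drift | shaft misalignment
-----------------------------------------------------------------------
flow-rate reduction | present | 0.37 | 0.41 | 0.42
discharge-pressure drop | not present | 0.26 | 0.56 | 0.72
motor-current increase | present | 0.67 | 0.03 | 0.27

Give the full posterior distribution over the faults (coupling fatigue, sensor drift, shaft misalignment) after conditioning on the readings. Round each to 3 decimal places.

0.782, 0.020, 0.198

For each hypothesis, the unnormalized posterior weight is prior × product of the reading likelihoods (using 1 − P(present | H) for each absent reading):
  coupling fatigue: 0.30 × 0.37 × (1 − 0.26) × 0.67 = 0.055034
  sensor drift: 0.26 × 0.41 × (1 − 0.56) × 0.03 = 0.0014071
  shaft misalignment: 0.44 × 0.42 × (1 − 0.72) × 0.27 = 0.013971
Marginal likelihood of the evidence = 0.070412.
P(coupling fatigue | evidence) = 0.055034 / 0.070412 ≈ 0.782
P(sensor drift | evidence) = 0.0014071 / 0.070412 ≈ 0.020
P(shaft misalignment | evidence) = 0.013971 / 0.070412 ≈ 0.198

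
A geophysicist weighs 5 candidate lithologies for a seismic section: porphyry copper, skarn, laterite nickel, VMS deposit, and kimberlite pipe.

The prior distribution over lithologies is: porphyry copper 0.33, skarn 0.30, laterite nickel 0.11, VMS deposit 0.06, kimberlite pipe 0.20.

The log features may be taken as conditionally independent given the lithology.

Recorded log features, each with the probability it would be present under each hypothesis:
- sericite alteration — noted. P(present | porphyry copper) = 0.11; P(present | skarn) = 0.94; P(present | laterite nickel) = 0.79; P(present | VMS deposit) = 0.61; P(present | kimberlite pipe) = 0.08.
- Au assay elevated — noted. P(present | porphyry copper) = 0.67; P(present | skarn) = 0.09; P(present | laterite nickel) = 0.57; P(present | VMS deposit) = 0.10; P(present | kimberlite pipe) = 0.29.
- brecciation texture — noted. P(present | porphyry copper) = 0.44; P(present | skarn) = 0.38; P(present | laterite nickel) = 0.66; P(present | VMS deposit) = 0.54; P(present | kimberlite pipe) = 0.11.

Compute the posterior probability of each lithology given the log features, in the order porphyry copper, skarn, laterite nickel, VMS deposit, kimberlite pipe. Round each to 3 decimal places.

Multiply each prior by the joint likelihood of the log feature pattern:
  porphyry copper: 0.33 × 0.11 × 0.67 × 0.44 = 0.010701
  skarn: 0.30 × 0.94 × 0.09 × 0.38 = 0.0096444
  laterite nickel: 0.11 × 0.79 × 0.57 × 0.66 = 0.032692
  VMS deposit: 0.06 × 0.61 × 0.10 × 0.54 = 0.0019764
  kimberlite pipe: 0.20 × 0.08 × 0.29 × 0.11 = 0.0005104
The unnormalized weights sum to 0.055524.
P(porphyry copper | evidence) = 0.010701 / 0.055524 ≈ 0.193
P(skarn | evidence) = 0.0096444 / 0.055524 ≈ 0.174
P(laterite nickel | evidence) = 0.032692 / 0.055524 ≈ 0.589
P(VMS deposit | evidence) = 0.0019764 / 0.055524 ≈ 0.036
P(kimberlite pipe | evidence) = 0.0005104 / 0.055524 ≈ 0.009

0.193, 0.174, 0.589, 0.036, 0.009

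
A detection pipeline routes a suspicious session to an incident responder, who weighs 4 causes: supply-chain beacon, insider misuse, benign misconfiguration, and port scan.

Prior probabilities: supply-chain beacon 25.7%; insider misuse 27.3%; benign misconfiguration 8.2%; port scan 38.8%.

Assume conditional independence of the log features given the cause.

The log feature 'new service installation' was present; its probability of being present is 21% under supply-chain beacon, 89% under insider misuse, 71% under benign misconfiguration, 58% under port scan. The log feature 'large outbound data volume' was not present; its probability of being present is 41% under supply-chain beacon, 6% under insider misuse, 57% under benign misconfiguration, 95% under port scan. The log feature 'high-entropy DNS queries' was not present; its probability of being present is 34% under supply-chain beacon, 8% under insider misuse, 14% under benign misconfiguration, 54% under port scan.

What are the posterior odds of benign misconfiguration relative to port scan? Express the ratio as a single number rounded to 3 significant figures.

4.16

The normalizing constant cancels in an odds ratio, so compute prior × likelihood for the two hypotheses only (using 1 − P(present | H) for each absent log feature):
  benign misconfiguration: 0.082 × 0.71 × (1 − 0.57) × (1 − 0.14) = 0.02153
  port scan: 0.388 × 0.58 × (1 − 0.95) × (1 − 0.54) = 0.0051759
Posterior odds = 0.02153 / 0.0051759 ≈ 4.16.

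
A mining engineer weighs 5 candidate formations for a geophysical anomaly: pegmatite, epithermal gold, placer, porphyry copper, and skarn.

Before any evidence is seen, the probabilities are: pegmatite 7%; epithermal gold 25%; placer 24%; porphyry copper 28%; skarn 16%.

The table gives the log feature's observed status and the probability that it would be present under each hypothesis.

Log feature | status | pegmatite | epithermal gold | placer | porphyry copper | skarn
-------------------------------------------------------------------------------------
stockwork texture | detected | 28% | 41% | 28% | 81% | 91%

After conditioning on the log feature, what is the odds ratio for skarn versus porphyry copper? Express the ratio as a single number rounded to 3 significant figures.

0.642

The normalizing constant cancels in an odds ratio, so compute prior × likelihood for the two hypotheses only:
  skarn: 0.16 × 0.91 = 0.1456
  porphyry copper: 0.28 × 0.81 = 0.2268
Odds(skarn : porphyry copper) = 0.1456 / 0.2268 ≈ 0.642.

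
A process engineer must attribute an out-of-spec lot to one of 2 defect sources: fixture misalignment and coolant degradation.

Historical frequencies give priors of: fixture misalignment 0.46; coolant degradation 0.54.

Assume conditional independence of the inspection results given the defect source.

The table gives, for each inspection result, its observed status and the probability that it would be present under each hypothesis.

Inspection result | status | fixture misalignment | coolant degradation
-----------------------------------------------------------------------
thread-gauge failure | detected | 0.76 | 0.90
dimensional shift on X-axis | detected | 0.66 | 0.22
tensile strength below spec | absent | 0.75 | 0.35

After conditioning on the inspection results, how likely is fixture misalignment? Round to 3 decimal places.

0.454

By Bayes' rule with conditional independence, the unnormalized weight for each hypothesis is prior × ∏ likelihoods (using 1 − P(present | H) for each absent inspection result):
  fixture misalignment: 0.46 × 0.76 × 0.66 × (1 − 0.75) = 0.057684
  coolant degradation: 0.54 × 0.90 × 0.22 × (1 − 0.35) = 0.069498
Normalizing constant Z = 0.057684 + 0.069498 = 0.12718.
P(fixture misalignment | evidence) = 0.057684 / 0.12718 ≈ 0.454.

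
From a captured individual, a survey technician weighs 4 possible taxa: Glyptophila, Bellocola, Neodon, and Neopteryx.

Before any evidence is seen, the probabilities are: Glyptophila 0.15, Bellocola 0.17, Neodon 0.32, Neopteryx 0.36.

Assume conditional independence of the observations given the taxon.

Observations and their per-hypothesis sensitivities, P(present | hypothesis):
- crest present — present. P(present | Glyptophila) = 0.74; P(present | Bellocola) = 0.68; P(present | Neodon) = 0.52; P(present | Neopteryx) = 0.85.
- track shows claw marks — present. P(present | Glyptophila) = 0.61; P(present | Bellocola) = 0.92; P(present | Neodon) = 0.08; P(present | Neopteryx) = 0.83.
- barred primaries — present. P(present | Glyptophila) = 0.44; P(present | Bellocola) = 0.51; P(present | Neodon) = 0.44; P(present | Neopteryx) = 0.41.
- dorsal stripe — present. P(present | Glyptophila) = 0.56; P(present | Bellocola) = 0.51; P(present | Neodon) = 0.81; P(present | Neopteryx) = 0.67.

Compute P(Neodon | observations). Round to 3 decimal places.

For each hypothesis, the unnormalized posterior weight is prior × product of the observation likelihoods:
  Glyptophila: 0.15 × 0.74 × 0.61 × 0.44 × 0.56 = 0.016684
  Bellocola: 0.17 × 0.68 × 0.92 × 0.51 × 0.51 = 0.027662
  Neodon: 0.32 × 0.52 × 0.08 × 0.44 × 0.81 = 0.0047444
  Neopteryx: 0.36 × 0.85 × 0.83 × 0.41 × 0.67 = 0.069768
The unnormalized weights sum to 0.11886.
P(Neodon | evidence) = 0.0047444 / 0.11886 ≈ 0.040.

0.040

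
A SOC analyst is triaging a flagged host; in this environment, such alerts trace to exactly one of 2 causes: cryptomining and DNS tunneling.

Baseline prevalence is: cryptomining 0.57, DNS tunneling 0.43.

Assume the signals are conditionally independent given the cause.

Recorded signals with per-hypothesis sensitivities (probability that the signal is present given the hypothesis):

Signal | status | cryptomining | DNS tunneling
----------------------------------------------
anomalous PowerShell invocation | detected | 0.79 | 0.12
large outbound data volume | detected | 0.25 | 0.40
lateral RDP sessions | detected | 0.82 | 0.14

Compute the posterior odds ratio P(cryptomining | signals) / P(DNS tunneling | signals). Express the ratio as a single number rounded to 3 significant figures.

31.9

Posterior odds equal prior odds times the likelihood ratio; only the two competing hypotheses matter.
  cryptomining: 0.57 × 0.79 × 0.25 × 0.82 = 0.092311
  DNS tunneling: 0.43 × 0.12 × 0.40 × 0.14 = 0.0028896
Odds(cryptomining : DNS tunneling) = 0.092311 / 0.0028896 ≈ 31.9.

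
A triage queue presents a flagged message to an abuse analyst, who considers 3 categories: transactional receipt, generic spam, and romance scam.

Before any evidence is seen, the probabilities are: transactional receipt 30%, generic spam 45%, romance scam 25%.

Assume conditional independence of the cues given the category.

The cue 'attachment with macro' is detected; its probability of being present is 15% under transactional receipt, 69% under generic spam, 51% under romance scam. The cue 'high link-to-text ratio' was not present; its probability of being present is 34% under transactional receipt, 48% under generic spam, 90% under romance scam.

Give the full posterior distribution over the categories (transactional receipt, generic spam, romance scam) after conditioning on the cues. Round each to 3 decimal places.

0.146, 0.792, 0.063

Multiply each prior by the joint likelihood of the cue pattern (using 1 − P(present | H) for each absent cue):
  transactional receipt: 0.30 × 0.15 × (1 − 0.34) = 0.0297
  generic spam: 0.45 × 0.69 × (1 − 0.48) = 0.16146
  romance scam: 0.25 × 0.51 × (1 − 0.90) = 0.01275
Normalizing constant Z = 0.0297 + 0.16146 + 0.01275 = 0.20391.
P(transactional receipt | evidence) = 0.0297 / 0.20391 ≈ 0.146
P(generic spam | evidence) = 0.16146 / 0.20391 ≈ 0.792
P(romance scam | evidence) = 0.01275 / 0.20391 ≈ 0.063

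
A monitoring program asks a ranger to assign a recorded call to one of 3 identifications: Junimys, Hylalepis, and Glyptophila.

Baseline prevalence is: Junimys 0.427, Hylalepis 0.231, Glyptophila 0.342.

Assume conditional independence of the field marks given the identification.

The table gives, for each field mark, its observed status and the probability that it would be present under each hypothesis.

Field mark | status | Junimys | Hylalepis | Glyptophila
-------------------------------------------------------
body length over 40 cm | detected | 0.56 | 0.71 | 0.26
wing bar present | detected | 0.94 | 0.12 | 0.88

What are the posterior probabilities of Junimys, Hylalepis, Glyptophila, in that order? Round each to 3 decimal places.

By Bayes' rule with conditional independence, the unnormalized weight for each hypothesis is prior × ∏ likelihoods:
  Junimys: 0.427 × 0.56 × 0.94 = 0.22477
  Hylalepis: 0.231 × 0.71 × 0.12 = 0.019681
  Glyptophila: 0.342 × 0.26 × 0.88 = 0.07825
Marginal likelihood of the evidence = 0.3227.
P(Junimys | evidence) = 0.22477 / 0.3227 ≈ 0.697
P(Hylalepis | evidence) = 0.019681 / 0.3227 ≈ 0.061
P(Glyptophila | evidence) = 0.07825 / 0.3227 ≈ 0.242

0.697, 0.061, 0.242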